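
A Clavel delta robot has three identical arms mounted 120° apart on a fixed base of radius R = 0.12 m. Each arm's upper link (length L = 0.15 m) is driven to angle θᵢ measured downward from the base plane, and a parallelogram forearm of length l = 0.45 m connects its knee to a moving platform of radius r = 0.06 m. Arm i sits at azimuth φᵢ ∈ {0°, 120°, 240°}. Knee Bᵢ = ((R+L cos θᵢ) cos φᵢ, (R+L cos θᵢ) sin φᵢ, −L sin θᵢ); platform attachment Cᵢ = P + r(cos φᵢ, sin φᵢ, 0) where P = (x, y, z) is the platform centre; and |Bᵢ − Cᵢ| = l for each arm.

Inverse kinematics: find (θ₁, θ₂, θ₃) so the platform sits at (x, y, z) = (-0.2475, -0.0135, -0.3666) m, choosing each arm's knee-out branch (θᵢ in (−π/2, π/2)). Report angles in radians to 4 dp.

θ₁ = 1.0473, θ₂ = -0.0871, θ₃ = -0.1746

φ1=0.0° → target in arm frame (-0.2475, -0.0135)
  A=0.3075, B=-0.3666, C=(l²−L²−A²−y'²−z²)/(2L)=-0.1638
  θ1 = atan2(B,A) + arccos(C/0.4785) = 1.0473
rotate P by −φ2: (0.1121, 0.2211, -0.3666)
  A=-0.0521, B=-0.3666, C=(l²−L²−A²−y'²−z²)/(2L)=-0.0200
  √(A²+B²)=0.3703;  θ2 = -1.7119+1.6247 ≈ -0.0871
arm 3 (φ=240.0°): x'=0.1354, y'=-0.2076
  e−x'=-0.0754;  (l²−L²−(e−x')²−y'²−z²)/2L = -0.0106
  θ3 = atan2(B,A) + arccos(C/0.3743) = -0.1746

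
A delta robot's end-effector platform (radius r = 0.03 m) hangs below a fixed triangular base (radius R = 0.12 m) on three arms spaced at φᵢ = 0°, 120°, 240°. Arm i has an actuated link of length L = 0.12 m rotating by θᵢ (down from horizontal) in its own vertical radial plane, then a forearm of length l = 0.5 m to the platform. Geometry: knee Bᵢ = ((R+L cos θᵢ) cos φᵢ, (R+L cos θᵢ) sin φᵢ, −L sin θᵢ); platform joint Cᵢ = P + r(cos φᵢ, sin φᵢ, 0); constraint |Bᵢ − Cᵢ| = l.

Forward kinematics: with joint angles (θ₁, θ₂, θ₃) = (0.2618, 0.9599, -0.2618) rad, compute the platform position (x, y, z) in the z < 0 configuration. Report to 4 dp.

(0.0248, -0.2003, -0.4519)

S1 = (0.2059·cos0.0°, 0.2059·sin0.0°, -0.0311) = (0.2059, 0.0000, -0.0311)
arm 2 at φ=120.0°: (R−r)+L cos θ2 = 0.1588;  S2 = (-0.0794, 0.1376, -0.0983)
φ3=240.0°: virtual centre (-0.1030, -0.1783, 0.0311), radius l
eliminate P² terms by subtracting sphere 1 from 2 and 3
[-0.5707 0.2751 -0.1345]·P = -0.0085;  [-0.6177 -0.3566 0.1242]·P = 0.0000
det = 0.3735;  x = 0.0081+-0.0369z,  y = -0.0140+0.4123z
into |P−S₁|² = l²: 1.1713z² + 0.0652z + -0.2097 = 0;  Δ = 0.9868;  z = -0.4519 or 0.3962 → z<0 root = -0.4519
x = 0.0248, y = -0.2003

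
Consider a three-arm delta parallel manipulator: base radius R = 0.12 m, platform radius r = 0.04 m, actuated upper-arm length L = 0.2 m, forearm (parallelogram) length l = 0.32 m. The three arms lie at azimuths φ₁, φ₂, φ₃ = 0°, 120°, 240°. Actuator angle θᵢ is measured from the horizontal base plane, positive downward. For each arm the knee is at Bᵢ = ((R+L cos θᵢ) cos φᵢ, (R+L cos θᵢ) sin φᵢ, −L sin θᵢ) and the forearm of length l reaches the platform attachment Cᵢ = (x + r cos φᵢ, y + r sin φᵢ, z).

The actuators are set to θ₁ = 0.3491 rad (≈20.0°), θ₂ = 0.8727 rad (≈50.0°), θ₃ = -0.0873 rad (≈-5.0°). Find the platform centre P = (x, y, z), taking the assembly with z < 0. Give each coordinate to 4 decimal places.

arm 1 at φ=0.0°: ρ1 = 0.2679;  centre 1 = (0.2679, 0.0000, -0.0684)
centre 2 = (0.2086·cos120.0°, 0.2086·sin120.0°, -0.1532) = (-0.1043, 0.1806, -0.1532)
arm 3 at φ=240.0°: ρ3 = 0.2792;  centre 3 = (-0.1396, -0.2418, 0.0174)
eliminate P² terms by subtracting sphere 1 from 2 and 3
plane₁₂: -0.7444x+0.3612y+-0.1696z = -0.0095
Cramer: x(z) = 0.0060-0.0306z;  y(z) = -0.0139+0.4065z
into |P−centre ₁|² = l²: 1.1662z² + 0.1415z + -0.0289 = 0;  Δ = 0.1550;  z = -0.2295 or 0.1081 → z<0 root = -0.2295
x = 0.0130, y = -0.1072

(0.0130, -0.1072, -0.2295)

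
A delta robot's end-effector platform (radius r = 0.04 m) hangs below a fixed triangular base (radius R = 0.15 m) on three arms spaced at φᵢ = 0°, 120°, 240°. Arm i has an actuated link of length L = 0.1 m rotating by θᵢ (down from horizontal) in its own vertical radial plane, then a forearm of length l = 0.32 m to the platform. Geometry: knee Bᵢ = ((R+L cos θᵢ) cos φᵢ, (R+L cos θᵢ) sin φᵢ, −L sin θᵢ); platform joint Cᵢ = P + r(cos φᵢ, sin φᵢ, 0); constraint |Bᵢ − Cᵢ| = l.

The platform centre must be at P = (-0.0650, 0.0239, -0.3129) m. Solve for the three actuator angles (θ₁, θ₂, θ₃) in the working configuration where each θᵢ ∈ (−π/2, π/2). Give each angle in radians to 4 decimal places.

arm 1 (φ=0.0°): x'=-0.0650, y'=0.0239
  A cos θ + B sin θ = C:  0.1750·cos θ + -0.3129·sin θ = -0.1835
  γ=atan2(-0.3129,0.1750)=-1.0609;  ψ=arccos(-0.5119)=2.1082;  θ1=γ+ψ≈1.0473
φ2=120.0° → target in arm frame (0.0532, 0.0443)
  A cos θ + B sin θ = C:  0.0568·cos θ + -0.3129·sin θ = -0.0535
  θ2 = atan2(B,A) + arccos(C/0.3180) = 0.3486
φ3=240.0° → target in arm frame (0.0118, -0.0682)
  e−x'=0.0982;  (l²−L²−(e−x')²−y'²−z²)/2L = -0.0990
  γ=atan2(-0.3129,0.0982)=-1.2667;  ψ=arccos(-0.3020)=1.8776;  θ3=γ+ψ≈0.6109

θ₁ = 1.0473, θ₂ = 0.3486, θ₃ = 0.6109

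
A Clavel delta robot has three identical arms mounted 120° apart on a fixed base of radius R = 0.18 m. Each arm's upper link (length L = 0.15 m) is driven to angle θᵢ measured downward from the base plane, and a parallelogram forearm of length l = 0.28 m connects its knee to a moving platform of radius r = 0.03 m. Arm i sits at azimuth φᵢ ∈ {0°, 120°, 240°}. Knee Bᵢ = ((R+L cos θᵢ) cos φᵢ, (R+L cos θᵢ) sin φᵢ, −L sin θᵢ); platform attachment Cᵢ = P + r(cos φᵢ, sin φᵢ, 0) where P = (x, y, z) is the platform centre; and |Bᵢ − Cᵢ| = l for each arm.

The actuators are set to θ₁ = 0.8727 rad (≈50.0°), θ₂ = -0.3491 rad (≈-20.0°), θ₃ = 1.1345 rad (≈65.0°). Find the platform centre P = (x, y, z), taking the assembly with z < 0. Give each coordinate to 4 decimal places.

(-0.0208, 0.0817, -0.1327)

centre 1 = (0.2464·cos0.0°, 0.2464·sin0.0°, -0.1149) = (0.2464, 0.0000, -0.1149)
arm 2 at φ=120.0°: ρ2 = 0.2910;  centre 2 = (-0.1455, 0.2520, 0.0513)
arm 3 at φ=240.0°: ρ3 = 0.2134;  centre 3 = (-0.1067, -0.1848, -0.1359)
subtract pairs → two planes through P
plane₁₂: -0.7838x+0.5039y+0.3324z = 0.0134
Cramer: x(z) = 0.0001+0.1575z;  y(z) = 0.0266-0.4147z
into |P−centre ₁|² = l²: 1.1968z² + 0.1301z + -0.0038 = 0;  Δ = 0.0352;  z = -0.1327 or 0.0240 → z<0 root = -0.1327
x = -0.0208, y = 0.0817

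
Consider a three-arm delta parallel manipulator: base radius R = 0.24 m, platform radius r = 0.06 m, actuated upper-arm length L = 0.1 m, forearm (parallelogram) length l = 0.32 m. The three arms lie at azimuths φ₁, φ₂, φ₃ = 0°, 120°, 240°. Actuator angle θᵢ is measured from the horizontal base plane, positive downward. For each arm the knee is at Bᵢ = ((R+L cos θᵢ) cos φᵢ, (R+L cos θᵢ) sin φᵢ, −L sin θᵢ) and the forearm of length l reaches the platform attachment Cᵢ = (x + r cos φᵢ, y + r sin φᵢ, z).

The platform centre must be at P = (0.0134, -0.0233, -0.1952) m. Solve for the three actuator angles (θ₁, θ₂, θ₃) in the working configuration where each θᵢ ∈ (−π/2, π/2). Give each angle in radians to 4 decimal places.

arm 1 (φ=0.0°): x'=0.0134, y'=-0.0233
  e−x'=0.1666;  (l²−L²−(e−x')²−y'²−z²)/2L = 0.1300
  √(A²+B²)=0.2566;  θ1 = -0.8643+1.0396 ≈ 0.1753
arm 2 (φ=120.0°): x'=-0.0269, y'=0.0000
  A cos θ + B sin θ = C:  0.2069·cos θ + -0.1952·sin θ = 0.0575
  √(A²+B²)=0.2844;  θ2 = -0.7564+1.3673 ≈ 0.6109
arm 3 (φ=240.0°): x'=0.0135, y'=0.0233
  A=0.1665, B=-0.1952, C=(l²−L²−A²−y'²−z²)/(2L)=0.1301
  θ3 = atan2(B,A) + arccos(C/0.2566) = 0.1744

θ₁ = 0.1753, θ₂ = 0.6109, θ₃ = 0.1744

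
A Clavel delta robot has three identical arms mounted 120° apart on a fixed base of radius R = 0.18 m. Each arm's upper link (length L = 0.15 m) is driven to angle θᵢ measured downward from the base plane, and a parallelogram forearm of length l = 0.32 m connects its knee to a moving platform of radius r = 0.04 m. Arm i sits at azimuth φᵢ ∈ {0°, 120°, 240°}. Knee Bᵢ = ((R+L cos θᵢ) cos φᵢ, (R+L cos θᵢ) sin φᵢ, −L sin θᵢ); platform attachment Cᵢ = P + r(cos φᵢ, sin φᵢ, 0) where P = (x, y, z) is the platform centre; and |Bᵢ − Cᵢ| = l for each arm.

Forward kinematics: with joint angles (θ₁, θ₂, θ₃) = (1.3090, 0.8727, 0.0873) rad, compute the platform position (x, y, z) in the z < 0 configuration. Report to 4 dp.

(-0.1044, -0.0718, -0.2753)

φ1=0.0°: virtual centre (0.1788, 0.0000, -0.1449), radius l
arm 2 at φ=120.0°: (R−r)+L cos θ2 = 0.2364;  S2 = (-0.1182, 0.2047, -0.1149)
arm 3 at φ=240.0°: (R−r)+L cos θ3 = 0.2894;  S3 = (-0.1447, -0.2507, -0.0131)
eliminate P² terms by subtracting sphere 1 from 2 and 3
plane₁₂: -0.5941x+0.4095y+0.0600z = 0.0161
Cramer: x(z) = -0.0369+0.2452z;  y(z) = -0.0142+0.2093z
quadratic in z: (1.1040)z²+(0.1781)z+(-0.0347)=0, √Δ=0.4299 → z ∈ {-0.2753, 0.1141}; z = -0.2753 (taking z<0)
x = -0.1044, y = -0.0718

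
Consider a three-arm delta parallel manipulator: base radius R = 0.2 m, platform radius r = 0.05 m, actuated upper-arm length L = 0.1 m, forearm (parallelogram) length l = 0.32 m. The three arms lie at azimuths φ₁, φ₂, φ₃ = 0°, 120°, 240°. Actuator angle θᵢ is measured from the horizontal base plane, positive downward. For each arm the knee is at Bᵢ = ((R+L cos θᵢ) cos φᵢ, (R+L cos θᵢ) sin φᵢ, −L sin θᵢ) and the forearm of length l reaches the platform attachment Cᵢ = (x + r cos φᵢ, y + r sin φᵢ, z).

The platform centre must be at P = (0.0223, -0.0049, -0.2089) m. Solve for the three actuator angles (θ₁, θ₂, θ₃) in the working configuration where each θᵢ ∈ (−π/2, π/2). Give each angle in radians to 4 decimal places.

θ₁ = -0.1751, θ₂ = 0.2621, θ₃ = 0.1741

arm 1 (φ=0.0°): x'=0.0223, y'=-0.0049
  A=0.1277, B=-0.2089, C=(l²−L²−A²−y'²−z²)/(2L)=0.1621
  √(A²+B²)=0.2448;  θ1 = -1.0221+0.8470 ≈ -0.1751
rotate P by −φ2: (-0.0154, -0.0169, -0.2089)
  A=0.1654, B=-0.2089, C=(l²−L²−A²−y'²−z²)/(2L)=0.1056
  γ=atan2(-0.2089,0.1654)=-0.9011;  ψ=arccos(0.3964)=1.1633;  θ2=γ+ψ≈0.2621
arm 3 (φ=240.0°): x'=-0.0069, y'=0.0218
  A=0.1569, B=-0.2089, C=(l²−L²−A²−y'²−z²)/(2L)=0.1183
  √(A²+B²)=0.2613;  θ3 = -0.9266+1.1007 ≈ 0.1741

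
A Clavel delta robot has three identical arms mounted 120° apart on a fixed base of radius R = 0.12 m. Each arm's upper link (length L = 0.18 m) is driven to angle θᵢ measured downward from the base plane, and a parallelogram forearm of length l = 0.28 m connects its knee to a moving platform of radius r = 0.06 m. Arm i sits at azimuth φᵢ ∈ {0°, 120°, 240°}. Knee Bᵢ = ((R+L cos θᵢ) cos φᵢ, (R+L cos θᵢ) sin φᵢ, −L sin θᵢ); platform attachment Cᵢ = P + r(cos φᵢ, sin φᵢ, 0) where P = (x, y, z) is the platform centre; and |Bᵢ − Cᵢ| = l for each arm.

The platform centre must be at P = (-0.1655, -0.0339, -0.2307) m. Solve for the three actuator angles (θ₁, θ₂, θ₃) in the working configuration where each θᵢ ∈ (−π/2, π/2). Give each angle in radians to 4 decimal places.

arm 1 (φ=0.0°): x'=-0.1655, y'=-0.0339
  A cos θ + B sin θ = C:  0.2255·cos θ + -0.2307·sin θ = -0.1645
  γ=atan2(-0.2307,0.2255)=-0.7968;  ψ=arccos(-0.5099)=2.1059;  θ1=γ+ψ≈1.3091
arm 2 (φ=120.0°): x'=0.0534, y'=0.1603
  e−x'=0.0066;  (l²−L²−(e−x')²−y'²−z²)/2L = -0.0915
  θ2 = atan2(B,A) + arccos(C/0.2308) = 0.4365
arm 3 (φ=240.0°): x'=0.1121, y'=-0.1264
  A=-0.0521, B=-0.2307, C=(l²−L²−A²−y'²−z²)/(2L)=-0.0720
  θ3 = atan2(B,A) + arccos(C/0.2365) = 0.0871

θ₁ = 1.3091, θ₂ = 0.4365, θ₃ = 0.0871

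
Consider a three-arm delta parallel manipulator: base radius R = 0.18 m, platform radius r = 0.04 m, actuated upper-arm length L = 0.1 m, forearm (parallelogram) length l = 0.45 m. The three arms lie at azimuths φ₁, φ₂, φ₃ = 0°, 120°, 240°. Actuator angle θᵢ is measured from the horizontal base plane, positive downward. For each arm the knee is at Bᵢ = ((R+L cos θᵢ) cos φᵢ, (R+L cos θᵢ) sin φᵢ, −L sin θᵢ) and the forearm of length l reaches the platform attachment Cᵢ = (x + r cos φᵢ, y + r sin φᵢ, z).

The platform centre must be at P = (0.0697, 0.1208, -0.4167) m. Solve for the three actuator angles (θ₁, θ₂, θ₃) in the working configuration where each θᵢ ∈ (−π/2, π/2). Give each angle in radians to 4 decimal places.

φ1=0.0° → target in arm frame (0.0697, 0.1208)
  e−x'=0.0703;  (l²−L²−(e−x')²−y'²−z²)/2L = -0.0034
  θ1 = atan2(B,A) + arccos(C/0.4226) = 0.1751
rotate P by −φ2: (0.0698, -0.1208, -0.4167)
  e−x'=0.0702;  (l²−L²−(e−x')²−y'²−z²)/2L = -0.0033
  θ2 = atan2(B,A) + arccos(C/0.4226) = 0.1747
rotate P by −φ3: (-0.1395, 0.0000, -0.4167)
  A=0.2795, B=-0.4167, C=(l²−L²−A²−y'²−z²)/(2L)=-0.2962
  γ=atan2(-0.4167,0.2795)=-0.9800;  ψ=arccos(-0.5903)=2.2023;  θ3=γ+ψ≈1.2223

θ₁ = 0.1751, θ₂ = 0.1747, θ₃ = 1.2223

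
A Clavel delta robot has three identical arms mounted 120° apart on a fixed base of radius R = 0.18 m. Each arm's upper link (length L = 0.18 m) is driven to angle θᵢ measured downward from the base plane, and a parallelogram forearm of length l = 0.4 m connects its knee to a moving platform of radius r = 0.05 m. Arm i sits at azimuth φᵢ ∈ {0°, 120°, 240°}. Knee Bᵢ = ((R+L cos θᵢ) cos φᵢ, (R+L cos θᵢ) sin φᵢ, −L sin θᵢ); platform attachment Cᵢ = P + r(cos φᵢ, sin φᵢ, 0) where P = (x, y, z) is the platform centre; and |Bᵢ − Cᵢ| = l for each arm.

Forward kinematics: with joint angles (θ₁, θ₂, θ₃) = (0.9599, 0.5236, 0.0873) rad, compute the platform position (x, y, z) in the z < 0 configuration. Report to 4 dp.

S1 = (0.2332·cos0.0°, 0.2332·sin0.0°, -0.1474) = (0.2332, 0.0000, -0.1474)
S2 = (0.2859·cos120.0°, 0.2859·sin120.0°, -0.0900) = (-0.1429, 0.2476, -0.0900)
arm 3 at φ=240.0°: ρ3 = 0.3093;  S3 = (-0.1547, -0.2679, -0.0157)
subtract pairs → two planes through P
[-0.7524 0.4952 0.1149]·P = 0.0137;  [-0.7758 -0.5357 0.2635]·P = 0.0198
det = 0.7872;  x = -0.0218+0.2439z,  y = -0.0054+0.1386z
quadratic in z: (1.0787)z²+(0.1690)z+(-0.0732)=0, √Δ=0.5869 → z ∈ {-0.3504, 0.1937}; z = -0.3504 (taking z<0)
x = -0.1072, y = -0.0540

(-0.1072, -0.0540, -0.3504)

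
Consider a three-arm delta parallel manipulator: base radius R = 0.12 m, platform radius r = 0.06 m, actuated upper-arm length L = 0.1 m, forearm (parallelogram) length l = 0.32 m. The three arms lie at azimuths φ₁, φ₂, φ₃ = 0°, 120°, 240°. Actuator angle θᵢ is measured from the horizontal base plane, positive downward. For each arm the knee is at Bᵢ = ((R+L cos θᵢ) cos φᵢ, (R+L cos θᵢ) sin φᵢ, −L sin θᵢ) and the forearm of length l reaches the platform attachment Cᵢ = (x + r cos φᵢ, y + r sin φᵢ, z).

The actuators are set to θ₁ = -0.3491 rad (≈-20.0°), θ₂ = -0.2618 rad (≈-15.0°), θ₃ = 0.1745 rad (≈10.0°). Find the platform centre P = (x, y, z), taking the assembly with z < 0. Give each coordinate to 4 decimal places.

arm 1 at φ=0.0°: ρ1 = 0.1540;  centre 1 = (0.1540, 0.0000, 0.0342)
arm 2 at φ=120.0°: ρ2 = 0.1566;  centre 2 = (-0.0783, 0.1356, 0.0259)
φ3=240.0°: virtual centre (-0.0792, -0.1372, -0.0174), radius l
subtract pairs → two planes through P
plane₁₂: -0.4645x+0.2712y+-0.0166z = 0.0003
Cramer: x(z) = -0.0009-0.1281z;  y(z) = -0.0004-0.1580z
sphere 1 gives Az²+Bz+C=0 with A=1.0414, B=-0.0286, C=-0.0772;  B²−4AC=0.3226;  roots -0.2590, 0.2864;  negative root z = -0.2590
x = 0.0323, y = 0.0405

(0.0323, 0.0405, -0.2590)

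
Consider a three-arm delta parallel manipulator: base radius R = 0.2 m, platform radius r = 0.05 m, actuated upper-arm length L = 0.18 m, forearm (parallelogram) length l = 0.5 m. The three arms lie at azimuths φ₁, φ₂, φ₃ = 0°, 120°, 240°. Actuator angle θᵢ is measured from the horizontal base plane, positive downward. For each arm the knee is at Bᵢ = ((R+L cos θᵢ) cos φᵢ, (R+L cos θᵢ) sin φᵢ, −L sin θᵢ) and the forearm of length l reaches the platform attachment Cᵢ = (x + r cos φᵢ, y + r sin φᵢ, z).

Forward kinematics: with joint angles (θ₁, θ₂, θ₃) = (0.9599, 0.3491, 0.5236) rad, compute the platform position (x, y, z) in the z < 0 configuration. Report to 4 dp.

S1 = (0.2532·cos0.0°, 0.2532·sin0.0°, -0.1474) = (0.2532, 0.0000, -0.1474)
φ2=120.0°: virtual centre (-0.1596, 0.2764, -0.0616), radius l
φ3=240.0°: virtual centre (-0.1529, -0.2649, -0.0900), radius l
eliminate P² terms by subtracting sphere 1 from 2 and 3
linear system: -0.8256x+0.5528y = 0.0198−0.1717z; -0.8124x+-0.5298y = 0.0158−0.1149z
det = 0.8865;  x = -0.0217+0.1743z,  y = 0.0034+-0.0504z
sphere 1 gives Az²+Bz+C=0 with A=1.0329, B=0.1987, C=-0.1527;  B²−4AC=0.6703;  roots -0.4925, 0.3001;  negative root z = -0.4925
x = -0.1075, y = 0.0282

(-0.1075, 0.0282, -0.4925)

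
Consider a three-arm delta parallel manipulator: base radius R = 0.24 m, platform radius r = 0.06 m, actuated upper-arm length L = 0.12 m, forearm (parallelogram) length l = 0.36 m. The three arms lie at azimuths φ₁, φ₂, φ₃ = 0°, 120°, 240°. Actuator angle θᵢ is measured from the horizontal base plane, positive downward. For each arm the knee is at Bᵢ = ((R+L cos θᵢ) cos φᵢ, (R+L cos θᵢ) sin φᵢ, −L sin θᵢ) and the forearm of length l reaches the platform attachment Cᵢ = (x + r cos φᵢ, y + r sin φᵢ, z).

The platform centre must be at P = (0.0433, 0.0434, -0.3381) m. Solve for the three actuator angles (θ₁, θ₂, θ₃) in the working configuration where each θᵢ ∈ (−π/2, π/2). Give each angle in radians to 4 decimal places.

φ1=0.0° → target in arm frame (0.0433, 0.0434)
  A=0.1367, B=-0.3381, C=(l²−L²−A²−y'²−z²)/(2L)=-0.0820
  θ1 = atan2(B,A) + arccos(C/0.3647) = 0.6110
φ2=120.0° → target in arm frame (0.0159, -0.0592)
  A cos θ + B sin θ = C:  0.1641·cos θ + -0.3381·sin θ = -0.1231
  √(A²+B²)=0.3758;  θ2 = -1.1190+1.9044 ≈ 0.7854
arm 3 (φ=240.0°): x'=-0.0592, y'=0.0158
  A cos θ + B sin θ = C:  0.2392·cos θ + -0.3381·sin θ = -0.2358
  θ3 = atan2(B,A) + arccos(C/0.4142) = 1.2215

θ₁ = 0.6110, θ₂ = 0.7854, θ₃ = 1.2215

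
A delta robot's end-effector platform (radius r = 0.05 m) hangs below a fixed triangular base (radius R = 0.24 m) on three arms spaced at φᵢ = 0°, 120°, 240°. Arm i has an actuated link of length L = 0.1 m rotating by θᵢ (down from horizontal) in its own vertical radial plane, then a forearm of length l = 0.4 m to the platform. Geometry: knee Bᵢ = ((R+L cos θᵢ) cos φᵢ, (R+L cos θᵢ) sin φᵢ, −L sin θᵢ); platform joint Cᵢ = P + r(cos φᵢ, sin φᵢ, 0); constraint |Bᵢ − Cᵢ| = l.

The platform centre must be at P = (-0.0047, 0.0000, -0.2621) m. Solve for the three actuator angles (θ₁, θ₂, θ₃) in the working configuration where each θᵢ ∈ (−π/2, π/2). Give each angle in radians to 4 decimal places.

φ1=0.0° → target in arm frame (-0.0047, 0.0000)
  A=0.1947, B=-0.2621, C=(l²−L²−A²−y'²−z²)/(2L)=0.2170
  √(A²+B²)=0.3265;  θ1 = -0.9319+0.8439 ≈ -0.0880
φ2=120.0° → target in arm frame (0.0023, 0.0041)
  A cos θ + B sin θ = C:  0.1877·cos θ + -0.2621·sin θ = 0.2304
  √(A²+B²)=0.3223;  θ2 = -0.9494+0.7746 ≈ -0.1748
rotate P by −φ3: (0.0024, -0.0041, -0.2621)
  A cos θ + B sin θ = C:  0.1877·cos θ + -0.2621·sin θ = 0.2304
  √(A²+B²)=0.3223;  θ3 = -0.9494+0.7746 ≈ -0.1748

θ₁ = -0.0880, θ₂ = -0.1748, θ₃ = -0.1748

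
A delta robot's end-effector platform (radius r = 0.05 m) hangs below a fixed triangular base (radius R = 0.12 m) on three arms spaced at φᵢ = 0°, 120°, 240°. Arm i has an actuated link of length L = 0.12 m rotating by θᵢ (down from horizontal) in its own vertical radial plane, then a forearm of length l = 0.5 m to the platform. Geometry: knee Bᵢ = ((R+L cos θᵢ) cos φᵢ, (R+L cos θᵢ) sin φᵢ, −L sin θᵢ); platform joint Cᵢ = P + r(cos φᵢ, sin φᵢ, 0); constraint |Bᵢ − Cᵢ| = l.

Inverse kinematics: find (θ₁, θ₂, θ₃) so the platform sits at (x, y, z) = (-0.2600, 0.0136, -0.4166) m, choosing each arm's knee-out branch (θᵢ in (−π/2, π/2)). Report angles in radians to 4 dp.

φ1=0.0° → target in arm frame (-0.2600, 0.0136)
  e−x'=0.3300;  (l²−L²−(e−x')²−y'²−z²)/2L = -0.1960
  √(A²+B²)=0.5315;  θ1 = -0.9009+1.9485 ≈ 1.0476
arm 2 (φ=120.0°): x'=0.1418, y'=0.2184
  A=-0.0718, B=-0.4166, C=(l²−L²−A²−y'²−z²)/(2L)=0.0384
  θ2 = atan2(B,A) + arccos(C/0.4227) = -0.2615
rotate P by −φ3: (0.1182, -0.2320, -0.4166)
  e−x'=-0.0482;  (l²−L²−(e−x')²−y'²−z²)/2L = 0.0246
  γ=atan2(-0.4166,-0.0482)=-1.6860;  ψ=arccos(0.0587)=1.5120;  θ3=γ+ψ≈-0.1740

θ₁ = 1.0476, θ₂ = -0.2615, θ₃ = -0.1740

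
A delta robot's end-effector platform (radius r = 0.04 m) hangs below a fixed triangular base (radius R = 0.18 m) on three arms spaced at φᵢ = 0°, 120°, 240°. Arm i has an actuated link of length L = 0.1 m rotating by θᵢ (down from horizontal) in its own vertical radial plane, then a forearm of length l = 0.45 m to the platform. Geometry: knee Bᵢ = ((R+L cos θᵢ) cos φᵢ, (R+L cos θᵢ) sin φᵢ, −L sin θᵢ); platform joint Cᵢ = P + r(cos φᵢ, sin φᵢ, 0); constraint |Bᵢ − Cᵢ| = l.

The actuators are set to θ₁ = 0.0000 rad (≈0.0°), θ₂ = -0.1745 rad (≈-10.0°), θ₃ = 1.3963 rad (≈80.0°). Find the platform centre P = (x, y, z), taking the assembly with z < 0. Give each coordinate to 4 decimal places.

arm 1 at φ=0.0°: ρ1 = 0.2400;  S1 = (0.2400, 0.0000, 0.0000)
arm 2 at φ=120.0°: ρ2 = 0.2385;  S2 = (-0.1192, 0.2065, 0.0174)
S3 = (0.1574·cos240.0°, 0.1574·sin240.0°, -0.0985) = (-0.0787, -0.1363, -0.0985)
|S₂|²−|S₁|² = -0.0004;  |S₃|²−|S₁|² = -0.0231
plane₁₂: -0.7185x+0.4131y+0.0347z = -0.0004
det = 0.4591;  x = 0.0211+-0.1566z,  y = 0.0356+-0.3565z
quadratic in z: (1.1516)z²+(0.0432)z+(-0.1533)=0, √Δ=0.8414 → z ∈ {-0.3841, 0.3466}; z = -0.3841 (taking z<0)
x = 0.0812, y = 0.1725

(0.0812, 0.1725, -0.3841)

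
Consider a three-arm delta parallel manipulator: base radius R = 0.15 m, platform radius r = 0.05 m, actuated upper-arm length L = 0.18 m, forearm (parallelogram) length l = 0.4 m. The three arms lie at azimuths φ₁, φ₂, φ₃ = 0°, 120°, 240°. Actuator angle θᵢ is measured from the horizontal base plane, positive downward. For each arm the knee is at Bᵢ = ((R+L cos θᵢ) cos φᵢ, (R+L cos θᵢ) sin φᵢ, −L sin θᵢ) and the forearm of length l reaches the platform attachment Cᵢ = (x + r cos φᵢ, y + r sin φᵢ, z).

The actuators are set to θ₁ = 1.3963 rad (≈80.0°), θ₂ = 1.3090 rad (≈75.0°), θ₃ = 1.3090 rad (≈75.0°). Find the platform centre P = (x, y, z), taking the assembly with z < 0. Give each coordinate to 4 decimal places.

φ1=0.0°: virtual centre (0.1313, 0.0000, -0.1773), radius l
φ2=120.0°: virtual centre (-0.0733, 0.1269, -0.1739), radius l
arm 3 at φ=240.0°: e+L cos θ3 = 0.1466;  S3 = (-0.0733, -0.1269, -0.1739)
subtract pairs → two planes through P
linear system: -0.4091x+0.2539y = 0.0031−0.0068z; -0.4091x+-0.2539y = 0.0031−0.0068z
Cramer: x(z) = -0.0075+0.0166z;  y(z) = 0.0000-0.0000z
into |P−S₁|² = l²: 1.0003z² + 0.3499z + -0.1093 = 0;  Δ = 0.5599;  z = -0.5489 or 0.1991 → z<0 root = -0.5489
x = -0.0166, y = 0.0000

(-0.0166, 0.0000, -0.5489)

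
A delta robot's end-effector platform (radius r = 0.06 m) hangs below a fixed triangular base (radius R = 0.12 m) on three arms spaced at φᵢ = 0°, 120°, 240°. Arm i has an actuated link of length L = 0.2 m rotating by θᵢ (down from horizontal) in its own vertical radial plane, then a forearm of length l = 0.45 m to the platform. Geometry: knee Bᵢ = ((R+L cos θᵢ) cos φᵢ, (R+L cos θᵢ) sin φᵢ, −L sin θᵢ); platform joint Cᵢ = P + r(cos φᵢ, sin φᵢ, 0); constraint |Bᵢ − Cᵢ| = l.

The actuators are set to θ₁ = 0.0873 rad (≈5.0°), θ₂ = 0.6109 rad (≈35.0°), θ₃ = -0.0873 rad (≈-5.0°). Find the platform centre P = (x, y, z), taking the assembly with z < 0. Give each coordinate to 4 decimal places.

arm 1 at φ=0.0°: e+L cos θ1 = 0.2592;  O1 = (0.2592, 0.0000, -0.0174)
arm 2 at φ=120.0°: e+L cos θ2 = 0.2238;  O2 = (-0.1119, 0.1938, -0.1147)
O3 = (0.2592·cos240.0°, 0.2592·sin240.0°, 0.0174) = (-0.1296, -0.2245, 0.0174)
|O₂|²−|O₁|² = -0.0042;  |O₃|²−|O₁|² = 0.0000
linear system: -0.7423x+0.3877y = -0.0042−-0.1946z; -0.7777x+-0.4490y = 0.0000−0.0698z
Cramer: x(z) = 0.0030-0.0950z;  y(z) = -0.0052+0.3199z
sphere 1 gives Az²+Bz+C=0 with A=1.1114, B=0.0802, C=-0.1365;  B²−4AC=0.6133;  roots -0.3884, 0.3162;  negative root z = -0.3884
x = 0.0399, y = -0.1295

(0.0399, -0.1295, -0.3884)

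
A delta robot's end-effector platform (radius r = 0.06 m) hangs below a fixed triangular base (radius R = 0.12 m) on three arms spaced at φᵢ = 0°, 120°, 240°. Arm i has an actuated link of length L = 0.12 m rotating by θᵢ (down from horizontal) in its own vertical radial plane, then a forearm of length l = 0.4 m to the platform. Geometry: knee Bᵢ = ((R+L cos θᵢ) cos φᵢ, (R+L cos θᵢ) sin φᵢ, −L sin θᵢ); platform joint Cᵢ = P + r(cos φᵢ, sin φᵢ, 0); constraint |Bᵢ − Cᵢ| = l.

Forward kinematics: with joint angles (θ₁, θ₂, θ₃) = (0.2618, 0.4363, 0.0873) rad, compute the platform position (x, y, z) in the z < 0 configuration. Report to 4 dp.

(0.0007, -0.0537, -0.3866)

φ1=0.0°: virtual centre (0.1759, 0.0000, -0.0311), radius l
arm 2 at φ=120.0°: ρ2 = 0.1688;  O2 = (-0.0844, 0.1461, -0.0507)
O3 = (0.1795·cos240.0°, 0.1795·sin240.0°, -0.0105) = (-0.0898, -0.1555, -0.0105)
subtract pairs → two planes through P
linear system: -0.5206x+0.2923y = -0.0009−-0.0393z; -0.5314x+-0.3110y = 0.0004−0.0412z
det = 0.3172;  x = 0.0004+-0.0006z,  y = -0.0022+0.1334z
quadratic in z: (1.0178)z²+(0.0617)z+(-0.1282)=0, √Δ=0.7252 → z ∈ {-0.3866, 0.3259}; z = -0.3866 (taking z<0)
x = 0.0007, y = -0.0537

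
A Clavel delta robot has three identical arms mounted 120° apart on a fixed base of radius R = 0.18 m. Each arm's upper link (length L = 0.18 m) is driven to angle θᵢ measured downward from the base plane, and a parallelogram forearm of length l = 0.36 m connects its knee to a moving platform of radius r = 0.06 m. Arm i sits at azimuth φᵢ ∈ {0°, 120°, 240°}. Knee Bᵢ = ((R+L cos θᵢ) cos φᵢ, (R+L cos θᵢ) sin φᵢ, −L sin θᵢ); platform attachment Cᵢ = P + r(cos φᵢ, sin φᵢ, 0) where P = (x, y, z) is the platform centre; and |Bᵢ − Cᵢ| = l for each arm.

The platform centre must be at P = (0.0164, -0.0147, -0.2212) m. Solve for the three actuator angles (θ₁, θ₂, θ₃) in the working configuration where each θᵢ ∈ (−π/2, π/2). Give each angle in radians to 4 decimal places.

θ₁ = -0.0003, θ₂ = 0.2622, θ₃ = 0.0872

rotate P by −φ1: (0.0164, -0.0147, -0.2212)
  A cos θ + B sin θ = C:  0.1036·cos θ + -0.2212·sin θ = 0.1037
  θ1 = atan2(B,A) + arccos(C/0.2443) = -0.0003
arm 2 (φ=120.0°): x'=-0.0209, y'=-0.0069
  A cos θ + B sin θ = C:  0.1409·cos θ + -0.2212·sin θ = 0.0788
  √(A²+B²)=0.2623;  θ2 = -1.0035+1.2657 ≈ 0.2622
rotate P by −φ3: (0.0045, 0.0216, -0.2212)
  e−x'=0.1155;  (l²−L²−(e−x')²−y'²−z²)/2L = 0.0958
  θ3 = atan2(B,A) + arccos(C/0.2495) = 0.0872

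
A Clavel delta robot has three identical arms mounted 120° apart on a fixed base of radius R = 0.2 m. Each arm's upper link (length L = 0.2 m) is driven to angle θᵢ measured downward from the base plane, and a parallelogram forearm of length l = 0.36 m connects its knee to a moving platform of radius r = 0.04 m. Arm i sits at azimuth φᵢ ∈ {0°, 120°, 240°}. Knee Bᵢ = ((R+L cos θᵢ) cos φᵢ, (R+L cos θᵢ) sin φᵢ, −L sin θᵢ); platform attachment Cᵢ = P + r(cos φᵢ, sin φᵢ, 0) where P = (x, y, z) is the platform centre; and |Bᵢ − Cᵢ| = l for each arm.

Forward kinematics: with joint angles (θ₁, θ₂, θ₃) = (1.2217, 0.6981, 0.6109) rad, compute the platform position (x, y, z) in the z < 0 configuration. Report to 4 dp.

(-0.0959, -0.0108, -0.3439)

φ1=0.0°: virtual centre (0.2284, 0.0000, -0.1879), radius l
arm 2 at φ=120.0°: e+L cos θ2 = 0.3132;  O2 = (-0.1566, 0.2713, -0.1286)
φ3=240.0°: virtual centre (-0.1619, -0.2804, -0.1147), radius l
subtract pairs → two planes through P
plane₁₂: -0.7700x+0.5425y+0.1188z = 0.0271
Cramer: x(z) = -0.0372+0.1707z;  y(z) = -0.0027+0.0234z
sphere 1 gives Az²+Bz+C=0 with A=1.0297, B=0.2851, C=-0.0237;  B²−4AC=0.1791;  roots -0.3439, 0.0671;  negative root z = -0.3439
x = -0.0959, y = -0.0108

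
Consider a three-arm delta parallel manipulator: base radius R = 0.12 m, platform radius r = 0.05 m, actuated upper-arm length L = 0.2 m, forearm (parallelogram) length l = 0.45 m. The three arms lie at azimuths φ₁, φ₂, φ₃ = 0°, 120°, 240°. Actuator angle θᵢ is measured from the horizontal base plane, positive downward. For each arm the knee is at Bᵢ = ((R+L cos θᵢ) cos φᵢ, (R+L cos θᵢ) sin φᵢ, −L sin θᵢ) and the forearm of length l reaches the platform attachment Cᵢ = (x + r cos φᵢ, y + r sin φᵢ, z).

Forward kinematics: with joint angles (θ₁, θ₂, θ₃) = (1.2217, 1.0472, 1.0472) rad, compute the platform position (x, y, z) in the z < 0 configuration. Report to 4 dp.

φ1=0.0°: virtual centre (0.1384, 0.0000, -0.1879), radius l
centre 2 = (0.1700·cos120.0°, 0.1700·sin120.0°, -0.1732) = (-0.0850, 0.1472, -0.1732)
centre 3 = (0.1700·cos240.0°, 0.1700·sin240.0°, -0.1732) = (-0.0850, -0.1472, -0.1732)
|centre ₂|²−|centre ₁|² = 0.0044;  |centre ₃|²−|centre ₁|² = 0.0044
plane₁₂: -0.4468x+0.2944y+0.0295z = 0.0044
det = 0.2631;  x = -0.0099+0.0659z,  y = 0.0000+0.0000z
into |P−centre ₁|² = l²: 1.0043z² + 0.3563z + -0.1452 = 0;  Δ = 0.7102;  z = -0.5969 or 0.2422 → z<0 root = -0.5969
x = -0.0493, y = 0.0000

(-0.0493, 0.0000, -0.5969)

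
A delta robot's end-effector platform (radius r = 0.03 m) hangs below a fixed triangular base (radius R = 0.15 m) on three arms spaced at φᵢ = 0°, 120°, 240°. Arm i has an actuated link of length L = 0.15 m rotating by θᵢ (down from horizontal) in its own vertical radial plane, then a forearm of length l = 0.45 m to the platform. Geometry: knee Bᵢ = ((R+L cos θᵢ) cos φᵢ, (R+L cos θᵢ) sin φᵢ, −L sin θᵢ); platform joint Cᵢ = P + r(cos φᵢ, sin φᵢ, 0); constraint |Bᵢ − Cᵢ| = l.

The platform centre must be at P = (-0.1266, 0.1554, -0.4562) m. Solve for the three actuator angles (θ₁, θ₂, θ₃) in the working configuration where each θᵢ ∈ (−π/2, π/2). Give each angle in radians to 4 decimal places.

θ₁ = 1.3093, θ₂ = 0.0873, θ₃ = 1.1346

rotate P by −φ1: (-0.1266, 0.1554, -0.4562)
  A=0.2466, B=-0.4562, C=(l²−L²−A²−y'²−z²)/(2L)=-0.3769
  θ1 = atan2(B,A) + arccos(C/0.5186) = 1.3093
φ2=120.0° → target in arm frame (0.1979, 0.0319)
  e−x'=-0.0779;  (l²−L²−(e−x')²−y'²−z²)/2L = -0.1173
  γ=atan2(-0.4562,-0.0779)=-1.7399;  ψ=arccos(-0.2536)=1.8272;  θ2=γ+ψ≈0.0873
rotate P by −φ3: (-0.0713, -0.1873, -0.4562)
  e−x'=0.1913;  (l²−L²−(e−x')²−y'²−z²)/2L = -0.3327
  θ3 = atan2(B,A) + arccos(C/0.4947) = 1.1346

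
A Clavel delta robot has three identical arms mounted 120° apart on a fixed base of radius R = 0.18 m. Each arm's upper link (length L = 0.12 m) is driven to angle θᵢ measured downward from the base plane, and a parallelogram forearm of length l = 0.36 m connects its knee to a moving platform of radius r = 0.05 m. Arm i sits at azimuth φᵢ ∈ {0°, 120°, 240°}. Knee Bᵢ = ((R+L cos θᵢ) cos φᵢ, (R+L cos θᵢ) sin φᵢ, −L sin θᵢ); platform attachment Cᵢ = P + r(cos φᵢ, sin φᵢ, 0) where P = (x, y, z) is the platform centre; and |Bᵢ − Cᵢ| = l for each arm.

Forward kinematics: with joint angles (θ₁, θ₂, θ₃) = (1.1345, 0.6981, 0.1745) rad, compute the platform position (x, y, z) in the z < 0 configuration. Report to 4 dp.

O1 = (0.1807·cos0.0°, 0.1807·sin0.0°, -0.1088) = (0.1807, 0.0000, -0.1088)
arm 2 at φ=120.0°: ρ2 = 0.2219;  O2 = (-0.1110, 0.1922, -0.0771)
O3 = (0.2482·cos240.0°, 0.2482·sin240.0°, -0.0208) = (-0.1241, -0.2149, -0.0208)
eliminate P² terms by subtracting sphere 1 from 2 and 3
plane₁₂: -0.5833x+0.3844y+0.0633z = 0.0107
Cramer: x(z) = -0.0234+0.1954z;  y(z) = -0.0076+0.1320z
sphere 1 gives Az²+Bz+C=0 with A=1.0556, B=0.1357, C=-0.0761;  B²−4AC=0.3396;  roots -0.3403, 0.2117;  negative root z = -0.3403
x = -0.0899, y = -0.0525

(-0.0899, -0.0525, -0.3403)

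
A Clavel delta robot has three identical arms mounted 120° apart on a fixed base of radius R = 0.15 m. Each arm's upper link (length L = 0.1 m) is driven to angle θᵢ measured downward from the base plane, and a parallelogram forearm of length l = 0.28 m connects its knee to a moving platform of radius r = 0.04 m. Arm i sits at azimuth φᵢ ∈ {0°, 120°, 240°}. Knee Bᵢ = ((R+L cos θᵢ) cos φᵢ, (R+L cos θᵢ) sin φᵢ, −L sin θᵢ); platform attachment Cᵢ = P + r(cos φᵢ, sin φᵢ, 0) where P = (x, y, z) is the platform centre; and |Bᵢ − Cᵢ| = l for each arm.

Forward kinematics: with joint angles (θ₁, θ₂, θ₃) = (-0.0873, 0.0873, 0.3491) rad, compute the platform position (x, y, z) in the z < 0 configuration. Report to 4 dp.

φ1=0.0°: virtual centre (0.2096, 0.0000, 0.0087), radius l
arm 2 at φ=120.0°: e+L cos θ2 = 0.2096;  O2 = (-0.1048, 0.1815, -0.0087)
O3 = (0.2040·cos240.0°, 0.2040·sin240.0°, -0.0342) = (-0.1020, -0.1766, -0.0342)
subtract pairs → two planes through P
plane₁₂: -0.6289x+0.3631y+-0.0349z = 0.0000
Cramer: x(z) = 0.0010-0.0970z;  y(z) = 0.0017-0.0719z
sphere 1 gives Az²+Bz+C=0 with A=1.0146, B=0.0228, C=-0.0348;  B²−4AC=0.1418;  roots -0.1968, 0.1743;  negative root z = -0.1968
x = 0.0201, y = 0.0159

(0.0201, 0.0159, -0.1968)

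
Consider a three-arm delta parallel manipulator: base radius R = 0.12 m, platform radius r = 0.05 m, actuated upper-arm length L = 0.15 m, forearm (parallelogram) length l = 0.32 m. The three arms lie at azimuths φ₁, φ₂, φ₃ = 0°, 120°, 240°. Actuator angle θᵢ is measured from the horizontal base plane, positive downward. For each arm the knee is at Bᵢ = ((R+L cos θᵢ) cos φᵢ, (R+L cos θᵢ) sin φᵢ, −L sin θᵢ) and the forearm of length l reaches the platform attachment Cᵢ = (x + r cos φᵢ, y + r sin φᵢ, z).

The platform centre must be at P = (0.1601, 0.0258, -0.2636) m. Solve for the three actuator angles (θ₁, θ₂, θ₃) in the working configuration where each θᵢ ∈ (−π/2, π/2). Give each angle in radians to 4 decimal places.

θ₁ = -0.3489, θ₂ = 0.7858, θ₃ = 0.9600

arm 1 (φ=0.0°): x'=0.1601, y'=0.0258
  e−x'=-0.0901;  (l²−L²−(e−x')²−y'²−z²)/2L = 0.0054
  γ=atan2(-0.2636,-0.0901)=-1.9002;  ψ=arccos(0.0195)=1.5513;  θ1=γ+ψ≈-0.3489
arm 2 (φ=120.0°): x'=-0.0577, y'=-0.1516
  e−x'=0.1277;  (l²−L²−(e−x')²−y'²−z²)/2L = -0.0962
  γ=atan2(-0.2636,0.1277)=-1.1196;  ψ=arccos(-0.3285)=1.9055;  θ2=γ+ψ≈0.7858
arm 3 (φ=240.0°): x'=-0.1024, y'=0.1258
  A=0.1724, B=-0.2636, C=(l²−L²−A²−y'²−z²)/(2L)=-0.1171
  θ3 = atan2(B,A) + arccos(C/0.3150) = 0.9600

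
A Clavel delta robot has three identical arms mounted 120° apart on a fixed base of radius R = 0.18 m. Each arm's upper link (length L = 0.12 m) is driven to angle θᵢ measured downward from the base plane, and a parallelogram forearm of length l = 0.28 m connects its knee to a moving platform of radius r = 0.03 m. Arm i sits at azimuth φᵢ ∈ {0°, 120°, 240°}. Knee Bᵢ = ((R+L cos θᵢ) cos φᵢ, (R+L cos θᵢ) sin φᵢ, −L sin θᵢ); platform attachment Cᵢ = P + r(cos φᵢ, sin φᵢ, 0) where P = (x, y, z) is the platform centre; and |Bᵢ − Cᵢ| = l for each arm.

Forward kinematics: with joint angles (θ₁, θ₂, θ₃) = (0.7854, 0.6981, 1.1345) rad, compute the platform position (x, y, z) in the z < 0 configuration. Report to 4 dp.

(0.0137, 0.0377, -0.2524)

O1 = (0.2349·cos0.0°, 0.2349·sin0.0°, -0.0849) = (0.2349, 0.0000, -0.0849)
φ2=120.0°: virtual centre (-0.1210, 0.2095, -0.0771), radius l
arm 3 at φ=240.0°: ρ3 = 0.2007;  O3 = (-0.1004, -0.1738, -0.1088)
eliminate P² terms by subtracting sphere 1 from 2 and 3
[-0.7116 0.4190 0.0154]·P = 0.0021;  [-0.6704 -0.3476 -0.0478]·P = -0.0102
det = 0.5283;  x = 0.0067+-0.0278z,  y = 0.0165+-0.0840z
into |P−O₁|² = l²: 1.0078z² + 0.1796z + -0.0189 = 0;  Δ = 0.1084;  z = -0.2524 or 0.0742 → z<0 root = -0.2524
x = 0.0137, y = 0.0377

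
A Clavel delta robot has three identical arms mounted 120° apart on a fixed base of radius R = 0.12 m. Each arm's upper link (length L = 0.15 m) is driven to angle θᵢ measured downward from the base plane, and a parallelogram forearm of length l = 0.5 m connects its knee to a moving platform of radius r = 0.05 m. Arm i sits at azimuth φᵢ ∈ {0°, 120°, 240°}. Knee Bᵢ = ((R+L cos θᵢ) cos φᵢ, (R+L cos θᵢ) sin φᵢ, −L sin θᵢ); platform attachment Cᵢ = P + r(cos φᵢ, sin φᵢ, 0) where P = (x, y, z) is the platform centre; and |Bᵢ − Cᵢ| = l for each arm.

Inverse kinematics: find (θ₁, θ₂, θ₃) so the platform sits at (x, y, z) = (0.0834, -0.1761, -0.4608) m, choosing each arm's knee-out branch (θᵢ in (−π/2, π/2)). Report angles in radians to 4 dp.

θ₁ = 0.0871, θ₂ = 0.8723, θ₃ = -0.0004

φ1=0.0° → target in arm frame (0.0834, -0.1761)
  A=-0.0134, B=-0.4608, C=(l²−L²−A²−y'²−z²)/(2L)=-0.0534
  √(A²+B²)=0.4610;  θ1 = -1.5999+1.6869 ≈ 0.0871
arm 2 (φ=120.0°): x'=-0.1942, y'=0.0158
  A=0.2642, B=-0.4608, C=(l²−L²−A²−y'²−z²)/(2L)=-0.1830
  √(A²+B²)=0.5312;  θ2 = -1.0502+1.9225 ≈ 0.8723
φ3=240.0° → target in arm frame (0.1108, 0.1603)
  A cos θ + B sin θ = C:  -0.0408·cos θ + -0.4608·sin θ = -0.0406
  √(A²+B²)=0.4626;  θ3 = -1.6591+1.6587 ≈ -0.0004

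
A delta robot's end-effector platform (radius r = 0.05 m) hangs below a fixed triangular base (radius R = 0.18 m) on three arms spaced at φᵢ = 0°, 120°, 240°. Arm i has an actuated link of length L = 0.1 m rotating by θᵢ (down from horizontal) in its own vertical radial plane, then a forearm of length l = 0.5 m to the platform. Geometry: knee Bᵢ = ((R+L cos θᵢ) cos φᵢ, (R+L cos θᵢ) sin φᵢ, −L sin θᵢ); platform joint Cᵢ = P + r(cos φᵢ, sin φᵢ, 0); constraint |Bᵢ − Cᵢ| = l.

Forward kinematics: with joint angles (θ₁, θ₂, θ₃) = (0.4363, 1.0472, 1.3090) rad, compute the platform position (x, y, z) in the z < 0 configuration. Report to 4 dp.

(0.1092, 0.0335, -0.5285)

O1 = (0.2206·cos0.0°, 0.2206·sin0.0°, -0.0423) = (0.2206, 0.0000, -0.0423)
φ2=120.0°: virtual centre (-0.0900, 0.1559, -0.0866), radius l
arm 3 at φ=240.0°: (R−r)+L cos θ3 = 0.1559;  O3 = (-0.0779, -0.1350, -0.0966)
eliminate P² terms by subtracting sphere 1 from 2 and 3
[-0.6213 0.3118 -0.0887]·P = -0.0106;  [-0.5971 -0.2700 -0.1087]·P = -0.0168
Cramer: x(z) = 0.0229-0.1634z;  y(z) = 0.0117-0.0411z
sphere 1 gives Az²+Bz+C=0 with A=1.0284, B=0.1482, C=-0.2090;  B²−4AC=0.8816;  roots -0.5285, 0.3845;  negative root z = -0.5285
x = 0.1092, y = 0.0335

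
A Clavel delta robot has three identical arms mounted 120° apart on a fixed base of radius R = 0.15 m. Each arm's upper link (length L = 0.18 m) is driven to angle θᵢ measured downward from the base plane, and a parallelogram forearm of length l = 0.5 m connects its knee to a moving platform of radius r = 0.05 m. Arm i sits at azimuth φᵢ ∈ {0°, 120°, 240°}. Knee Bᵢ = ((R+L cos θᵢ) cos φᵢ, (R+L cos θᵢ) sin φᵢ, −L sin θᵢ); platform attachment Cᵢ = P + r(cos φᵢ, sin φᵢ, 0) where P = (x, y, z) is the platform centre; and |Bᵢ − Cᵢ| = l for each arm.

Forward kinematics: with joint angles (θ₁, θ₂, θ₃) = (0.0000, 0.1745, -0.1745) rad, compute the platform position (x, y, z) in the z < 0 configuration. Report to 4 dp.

(0.0007, -0.0535, -0.4112)

centre 1 = (0.2800·cos0.0°, 0.2800·sin0.0°, 0.0000) = (0.2800, 0.0000, 0.0000)
arm 2 at φ=120.0°: e+L cos θ2 = 0.2773;  centre 2 = (-0.1386, 0.2401, -0.0313)
centre 3 = (0.2773·cos240.0°, 0.2773·sin240.0°, 0.0313) = (-0.1386, -0.2401, 0.0313)
|centre ₂|²−|centre ₁|² = -0.0005;  |centre ₃|²−|centre ₁|² = -0.0005
plane₁₂: -0.8373x+0.4802y+-0.0625z = -0.0005
det = 0.8042;  x = 0.0007+0.0000z,  y = 0.0000+0.1301z
into |P−centre ₁|² = l²: 1.0169z² + 0.0000z + -0.1720 = 0;  Δ = 0.6995;  z = -0.4112 or 0.4112 → z<0 root = -0.4112
x = 0.0007, y = -0.0535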